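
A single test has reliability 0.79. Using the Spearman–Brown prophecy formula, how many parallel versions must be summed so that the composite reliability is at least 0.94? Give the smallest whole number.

5

k ≥ ρ*(1−ρ₁)/(ρ₁(1−ρ*)) = 0.94·0.21 / (0.79·0.06) = 4.165.
Smallest integer k = 5.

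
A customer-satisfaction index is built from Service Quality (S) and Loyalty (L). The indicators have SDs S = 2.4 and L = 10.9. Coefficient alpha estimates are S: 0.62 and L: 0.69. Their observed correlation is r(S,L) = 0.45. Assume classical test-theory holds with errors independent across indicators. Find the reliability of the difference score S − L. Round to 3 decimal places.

0.614

Var(S−L) = 2.4² + 10.9² − 2·2.4·10.9·0.45 = 124.57 − 23.544 = 101.026.
Because errors are independent across components, Cov(Tᵢ,Tⱼ) = Cov(Xᵢ,Xⱼ); the off-diagonal part of the true-score variance is the same as above.
True-score variance = [2.4²·0.62 + 10.9²·0.69] − 23.544 = 85.5501 − 23.544 = 62.0061.
Reliability = 62.0061 / 101.026 = 0.614.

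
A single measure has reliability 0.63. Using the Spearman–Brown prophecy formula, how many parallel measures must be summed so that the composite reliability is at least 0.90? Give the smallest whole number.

k ≥ ρ*(1−ρ₁)/(ρ₁(1−ρ*)) = 0.90·0.37 / (0.63·0.10) = 5.286.
Smallest integer k = 6.

6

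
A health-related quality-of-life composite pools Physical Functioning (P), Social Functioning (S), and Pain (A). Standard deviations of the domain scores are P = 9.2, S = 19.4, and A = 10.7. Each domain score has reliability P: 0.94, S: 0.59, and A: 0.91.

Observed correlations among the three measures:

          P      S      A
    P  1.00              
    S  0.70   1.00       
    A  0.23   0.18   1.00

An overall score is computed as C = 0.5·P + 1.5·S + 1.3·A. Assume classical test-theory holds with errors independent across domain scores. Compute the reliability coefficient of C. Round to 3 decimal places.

Var(C) = 0.5²·9.2² + 1.5²·19.4² + 1.3²·10.7² + 2·[0.75·9.2·19.4·0.70 + 0.65·9.2·10.7·0.23 + 1.95·19.4·10.7·0.18] = 1061.46 + 362.559 = 1424.02.
Because errors are independent across components, Cov(Tᵢ,Tⱼ) = Cov(Xᵢ,Xⱼ); the off-diagonal part of the true-score variance is the same as above.
True-score variance = [0.5²·9.2²·0.94 + 1.5²·19.4²·0.59 + 1.3²·10.7²·0.91] + 362.559 = 695.582 + 362.559 = 1058.14.
Reliability = 1058.14 / 1424.02 = 0.743.

0.743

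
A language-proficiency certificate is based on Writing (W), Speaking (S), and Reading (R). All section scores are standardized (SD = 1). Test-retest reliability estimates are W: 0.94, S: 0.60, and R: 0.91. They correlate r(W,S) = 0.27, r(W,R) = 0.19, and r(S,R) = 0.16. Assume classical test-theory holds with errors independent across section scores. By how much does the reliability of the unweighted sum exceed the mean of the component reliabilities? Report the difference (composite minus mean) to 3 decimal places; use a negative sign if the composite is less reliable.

Var(sum) = 3 + 1.24 = 4.24; true-score variance = 2.45 + 1.24 = 3.69; composite reliability = 0.8703.
Mean component reliability = 0.8167.
Difference = 0.8703 − 0.8167 = 0.054.

0.054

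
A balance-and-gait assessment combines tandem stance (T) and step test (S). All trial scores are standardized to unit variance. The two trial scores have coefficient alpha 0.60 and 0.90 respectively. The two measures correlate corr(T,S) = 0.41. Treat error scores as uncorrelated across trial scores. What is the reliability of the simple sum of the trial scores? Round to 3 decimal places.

0.823

Var(T+S) = 2 + 2·[0.41] = 2 + 0.82 = 2.82.
Because errors are independent across components, Cov(Tᵢ,Tⱼ) = Cov(Xᵢ,Xⱼ); the off-diagonal part of the true-score variance is the same as above.
True-score variance = [0.60 + 0.90] + 0.82 = 1.5 + 0.82 = 2.32.
Reliability = 2.32 / 2.82 = 0.823.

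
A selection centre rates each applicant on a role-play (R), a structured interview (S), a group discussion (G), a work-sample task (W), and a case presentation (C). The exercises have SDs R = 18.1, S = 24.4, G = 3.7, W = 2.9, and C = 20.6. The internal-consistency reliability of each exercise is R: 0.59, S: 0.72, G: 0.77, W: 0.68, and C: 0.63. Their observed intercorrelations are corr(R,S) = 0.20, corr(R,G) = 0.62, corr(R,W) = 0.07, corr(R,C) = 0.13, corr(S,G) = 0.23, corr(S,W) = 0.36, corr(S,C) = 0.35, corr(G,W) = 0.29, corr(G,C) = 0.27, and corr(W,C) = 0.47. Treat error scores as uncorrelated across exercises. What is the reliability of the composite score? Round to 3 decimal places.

0.797

Var(R+S+G+W+C) = 18.1² + 24.4² + 3.7² + 2.9² + 20.6² + 2·[18.1·24.4·0.20 + 18.1·3.7·0.62 + 18.1·2.9·0.07 + 18.1·20.6·0.13 + 24.4·3.7·0.23 + 24.4·2.9·0.36 + 24.4·20.6·0.35 + 3.7·2.9·0.29 + 3.7·20.6·0.27 + 2.9·20.6·0.47] = 1369.43 + 911.853 = 2281.28.
Because errors are independent across components, Cov(Tᵢ,Tⱼ) = Cov(Xᵢ,Xⱼ); the off-diagonal part of the true-score variance is the same as above.
True-score variance = [18.1²·0.59 + 24.4²·0.72 + 3.7²·0.77 + 2.9²·0.68 + 20.6²·0.63] + 911.853 = 905.556 + 911.853 = 1817.41.
Reliability = 1817.41 / 2281.28 = 0.797.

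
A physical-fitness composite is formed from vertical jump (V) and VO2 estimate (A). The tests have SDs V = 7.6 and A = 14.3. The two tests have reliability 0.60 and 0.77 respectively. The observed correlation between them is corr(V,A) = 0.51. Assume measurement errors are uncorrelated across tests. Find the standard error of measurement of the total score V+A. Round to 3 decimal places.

8.375

Var(total) = 262.25 + 110.854 = 373.104.
True-score variance = 192.113 + 110.854 = 302.967, so reliability = 0.8120.
Error variance = 373.104 − 302.967 = 70.1367; SEM = √70.1367 = 8.375.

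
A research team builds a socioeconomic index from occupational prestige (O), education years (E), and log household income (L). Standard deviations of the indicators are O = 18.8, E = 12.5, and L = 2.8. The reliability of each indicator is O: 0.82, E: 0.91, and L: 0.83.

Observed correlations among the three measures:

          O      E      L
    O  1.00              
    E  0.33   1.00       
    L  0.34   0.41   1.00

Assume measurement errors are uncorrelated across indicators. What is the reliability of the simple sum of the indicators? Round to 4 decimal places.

Var(O+E+L) = 18.8² + 12.5² + 2.8² + 2·[18.8·12.5·0.33 + 18.8·2.8·0.34 + 12.5·2.8·0.41] = 517.53 + 219.595 = 737.125.
Under uncorrelated errors the observed covariances equal the true-score covariances, so only the own-variance terms attenuate.
True-score variance = [18.8²·0.82 + 12.5²·0.91 + 2.8²·0.83] + 219.595 = 438.516 + 219.595 = 658.111.
Reliability = 658.111 / 737.125 = 0.8928.

0.8928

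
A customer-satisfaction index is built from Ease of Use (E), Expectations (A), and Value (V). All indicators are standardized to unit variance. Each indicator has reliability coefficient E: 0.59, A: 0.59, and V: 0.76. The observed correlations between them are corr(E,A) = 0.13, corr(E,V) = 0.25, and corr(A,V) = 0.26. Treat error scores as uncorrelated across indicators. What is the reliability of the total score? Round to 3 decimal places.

0.752

Var(E+A+V) = 3 + 2·[0.13 + 0.25 + 0.26] = 3 + 1.28 = 4.28.
Under uncorrelated errors the observed covariances equal the true-score covariances, so only the own-variance terms attenuate.
True-score variance = [0.59 + 0.59 + 0.76] + 1.28 = 1.94 + 1.28 = 3.22.
Reliability = 3.22 / 4.28 = 0.752.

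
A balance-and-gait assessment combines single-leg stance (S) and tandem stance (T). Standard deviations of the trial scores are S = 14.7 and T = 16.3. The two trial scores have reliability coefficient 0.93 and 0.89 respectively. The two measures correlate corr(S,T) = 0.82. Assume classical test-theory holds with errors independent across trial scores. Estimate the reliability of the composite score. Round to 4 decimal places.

Var(S+T) = 14.7² + 16.3² + 2·[14.7·16.3·0.82] = 481.78 + 392.96 = 874.74.
Under uncorrelated errors the observed covariances equal the true-score covariances, so only the own-variance terms attenuate.
True-score variance = [14.7²·0.93 + 16.3²·0.89] + 392.96 = 437.428 + 392.96 = 830.388.
Reliability = 830.388 / 874.74 = 0.9493.

0.9493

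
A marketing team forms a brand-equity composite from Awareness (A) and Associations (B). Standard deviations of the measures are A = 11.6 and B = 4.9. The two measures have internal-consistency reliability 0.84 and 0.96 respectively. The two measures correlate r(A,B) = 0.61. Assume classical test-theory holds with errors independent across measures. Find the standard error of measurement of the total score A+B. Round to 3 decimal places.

4.742

Var(total) = 158.57 + 69.3448 = 227.915.
True-score variance = 136.08 + 69.3448 = 205.425, so reliability = 0.9013.
Error variance = 227.915 − 205.425 = 22.49; SEM = √22.49 = 4.742.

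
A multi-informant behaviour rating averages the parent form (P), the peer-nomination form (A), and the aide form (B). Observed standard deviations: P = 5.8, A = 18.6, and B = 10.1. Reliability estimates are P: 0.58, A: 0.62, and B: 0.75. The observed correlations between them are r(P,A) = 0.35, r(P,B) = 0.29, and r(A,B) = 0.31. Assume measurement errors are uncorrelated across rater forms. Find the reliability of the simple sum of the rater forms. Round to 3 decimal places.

0.758

Var(P+A+B) = 5.8² + 18.6² + 10.1² + 2·[5.8·18.6·0.35 + 5.8·10.1·0.29 + 18.6·10.1·0.31] = 481.61 + 225.966 = 707.576.
Because errors are independent across components, Cov(Tᵢ,Tⱼ) = Cov(Xᵢ,Xⱼ); the off-diagonal part of the true-score variance is the same as above.
True-score variance = [5.8²·0.58 + 18.6²·0.62 + 10.1²·0.75] + 225.966 = 310.514 + 225.966 = 536.479.
Reliability = 536.479 / 707.576 = 0.758.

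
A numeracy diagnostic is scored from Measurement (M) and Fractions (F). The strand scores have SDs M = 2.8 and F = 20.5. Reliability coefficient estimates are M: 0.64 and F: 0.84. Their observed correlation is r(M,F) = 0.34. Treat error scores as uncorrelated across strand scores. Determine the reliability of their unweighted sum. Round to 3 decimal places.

Var(M+F) = 2.8² + 20.5² + 2·[2.8·20.5·0.34] = 428.09 + 39.032 = 467.122.
Under uncorrelated errors the observed covariances equal the true-score covariances, so only the own-variance terms attenuate.
True-score variance = [2.8²·0.64 + 20.5²·0.84] + 39.032 = 358.028 + 39.032 = 397.06.
Reliability = 397.06 / 467.122 = 0.850.

0.850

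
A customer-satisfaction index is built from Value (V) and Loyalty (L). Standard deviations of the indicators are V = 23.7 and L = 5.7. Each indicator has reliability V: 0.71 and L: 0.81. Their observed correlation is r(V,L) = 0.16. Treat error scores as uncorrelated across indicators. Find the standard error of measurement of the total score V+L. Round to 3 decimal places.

Var(total) = 594.18 + 43.2288 = 637.409.
True-score variance = 425.117 + 43.2288 = 468.346, so reliability = 0.7348.
Error variance = 637.409 − 468.346 = 169.063; SEM = √169.063 = 13.002.

13.002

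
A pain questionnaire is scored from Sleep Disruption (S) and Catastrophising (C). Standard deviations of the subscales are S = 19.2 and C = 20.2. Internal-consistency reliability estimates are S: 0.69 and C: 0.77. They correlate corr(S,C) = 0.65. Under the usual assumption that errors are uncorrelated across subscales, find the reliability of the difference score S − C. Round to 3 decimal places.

0.236

Var(S−C) = 19.2² + 20.2² − 2·19.2·20.2·0.65 = 776.68 − 504.192 = 272.488.
With uncorrelated errors the cross-covariances are all true-score covariance, so they carry over unchanged; only the diagonal terms shrink to ρᵢσᵢ².
True-score variance = [19.2²·0.69 + 20.2²·0.77] − 504.192 = 568.552 − 504.192 = 64.3604.
Reliability = 64.3604 / 272.488 = 0.236.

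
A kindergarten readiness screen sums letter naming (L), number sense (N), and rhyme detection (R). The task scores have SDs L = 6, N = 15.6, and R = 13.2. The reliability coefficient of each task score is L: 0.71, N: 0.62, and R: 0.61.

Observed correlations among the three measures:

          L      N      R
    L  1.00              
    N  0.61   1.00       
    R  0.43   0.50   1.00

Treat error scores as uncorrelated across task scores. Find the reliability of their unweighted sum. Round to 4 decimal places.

0.7970

Var(L+N+R) = 6² + 15.6² + 13.2² + 2·[6·15.6·0.61 + 6·13.2·0.43 + 15.6·13.2·0.50] = 453.6 + 388.224 = 841.824.
Because errors are independent across components, Cov(Tᵢ,Tⱼ) = Cov(Xᵢ,Xⱼ); the off-diagonal part of the true-score variance is the same as above.
True-score variance = [6²·0.71 + 15.6²·0.62 + 13.2²·0.61] + 388.224 = 282.73 + 388.224 = 670.954.
Reliability = 670.954 / 841.824 = 0.7970.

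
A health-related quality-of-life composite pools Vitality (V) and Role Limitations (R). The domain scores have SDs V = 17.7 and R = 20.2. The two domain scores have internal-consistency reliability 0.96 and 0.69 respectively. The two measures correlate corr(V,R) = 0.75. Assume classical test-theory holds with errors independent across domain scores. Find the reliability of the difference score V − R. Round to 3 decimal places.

Var(V−R) = 17.7² + 20.2² − 2·17.7·20.2·0.75 = 721.33 − 536.31 = 185.02.
Under uncorrelated errors the observed covariances equal the true-score covariances, so only the own-variance terms attenuate.
True-score variance = [17.7²·0.96 + 20.2²·0.69] − 536.31 = 582.306 − 536.31 = 45.996.
Reliability = 45.996 / 185.02 = 0.249.

0.249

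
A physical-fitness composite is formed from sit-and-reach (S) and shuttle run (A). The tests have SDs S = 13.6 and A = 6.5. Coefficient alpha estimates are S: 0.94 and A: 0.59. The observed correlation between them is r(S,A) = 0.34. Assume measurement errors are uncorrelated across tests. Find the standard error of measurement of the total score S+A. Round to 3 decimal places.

5.331

Var(total) = 227.21 + 60.112 = 287.322.
True-score variance = 198.79 + 60.112 = 258.902, so reliability = 0.9011.
Error variance = 287.322 − 258.902 = 28.4201; SEM = √28.4201 = 5.331.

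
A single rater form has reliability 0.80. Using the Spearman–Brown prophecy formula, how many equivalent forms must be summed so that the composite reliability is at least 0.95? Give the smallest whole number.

k ≥ ρ*(1−ρ₁)/(ρ₁(1−ρ*)) = 0.95·0.20 / (0.80·0.05) = 4.750.
Smallest integer k = 5.

5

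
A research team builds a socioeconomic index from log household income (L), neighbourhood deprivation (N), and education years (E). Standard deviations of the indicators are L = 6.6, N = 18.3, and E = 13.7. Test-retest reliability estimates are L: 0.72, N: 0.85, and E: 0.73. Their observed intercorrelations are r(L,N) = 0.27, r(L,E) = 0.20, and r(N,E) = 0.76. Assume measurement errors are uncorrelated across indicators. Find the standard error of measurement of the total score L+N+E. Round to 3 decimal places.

10.635

Var(total) = 566.14 + 482.468 = 1048.61.
True-score variance = 453.033 + 482.468 = 935.502, so reliability = 0.8921.
Error variance = 1048.61 − 935.502 = 113.107; SEM = √113.107 = 10.635.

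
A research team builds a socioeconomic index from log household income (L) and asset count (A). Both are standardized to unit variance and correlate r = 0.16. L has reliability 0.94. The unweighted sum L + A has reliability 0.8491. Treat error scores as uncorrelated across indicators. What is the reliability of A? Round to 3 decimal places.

Var(L+A) = 2 + 2·0.16 = 2.320.
True-score variance = ρ_L + ρ_A + 2·0.16, so 0.8491 = (0.94 + ρ_A + 0.32) / 2.320.
ρ_A = 0.8491·2.320 − 0.94 − 0.32 = 0.710.

0.710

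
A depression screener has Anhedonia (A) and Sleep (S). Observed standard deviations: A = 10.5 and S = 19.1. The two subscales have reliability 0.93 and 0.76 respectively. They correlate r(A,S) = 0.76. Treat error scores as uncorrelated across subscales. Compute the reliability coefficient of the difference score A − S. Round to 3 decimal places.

0.440

Var(A−S) = 10.5² + 19.1² − 2·10.5·19.1·0.76 = 475.06 − 304.836 = 170.224.
Because errors are independent across components, Cov(Tᵢ,Tⱼ) = Cov(Xᵢ,Xⱼ); the off-diagonal part of the true-score variance is the same as above.
True-score variance = [10.5²·0.93 + 19.1²·0.76] − 304.836 = 379.788 − 304.836 = 74.9521.
Reliability = 74.9521 / 170.224 = 0.440.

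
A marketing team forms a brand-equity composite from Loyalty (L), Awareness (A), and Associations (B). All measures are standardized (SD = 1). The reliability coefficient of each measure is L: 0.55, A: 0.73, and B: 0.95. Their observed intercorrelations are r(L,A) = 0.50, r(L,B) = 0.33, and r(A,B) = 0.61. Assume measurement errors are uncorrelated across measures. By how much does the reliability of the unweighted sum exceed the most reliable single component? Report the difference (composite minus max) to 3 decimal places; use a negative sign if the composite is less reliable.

-0.081

Var(sum) = 3 + 2.88 = 5.88; true-score variance = 2.23 + 2.88 = 5.11; composite reliability = 0.8690.
Max component reliability = 0.9500.
Difference = 0.8690 − 0.9500 = -0.081.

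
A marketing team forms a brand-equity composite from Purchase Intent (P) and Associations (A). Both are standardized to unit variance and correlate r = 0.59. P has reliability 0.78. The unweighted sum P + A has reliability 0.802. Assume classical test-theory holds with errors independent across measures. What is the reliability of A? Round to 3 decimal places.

Var(P+A) = 2 + 2·0.59 = 3.180.
True-score variance = ρ_P + ρ_A + 2·0.59, so 0.802 = (0.78 + ρ_A + 1.18) / 3.180.
ρ_A = 0.802·3.180 − 0.78 − 1.18 = 0.590.

0.590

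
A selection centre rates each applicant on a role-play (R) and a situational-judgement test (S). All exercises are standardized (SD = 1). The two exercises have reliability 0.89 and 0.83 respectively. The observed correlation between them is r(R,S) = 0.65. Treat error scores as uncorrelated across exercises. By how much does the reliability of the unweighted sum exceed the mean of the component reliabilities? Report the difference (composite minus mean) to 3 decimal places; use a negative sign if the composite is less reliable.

0.055

Var(sum) = 2 + 1.3 = 3.3; true-score variance = 1.72 + 1.3 = 3.02; composite reliability = 0.9152.
Mean component reliability = 0.8600.
Difference = 0.9152 − 0.8600 = 0.055.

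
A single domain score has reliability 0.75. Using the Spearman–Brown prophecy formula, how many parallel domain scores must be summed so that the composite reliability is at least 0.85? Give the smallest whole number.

k ≥ ρ*(1−ρ₁)/(ρ₁(1−ρ*)) = 0.85·0.25 / (0.75·0.15) = 1.889.
Smallest integer k = 2.

2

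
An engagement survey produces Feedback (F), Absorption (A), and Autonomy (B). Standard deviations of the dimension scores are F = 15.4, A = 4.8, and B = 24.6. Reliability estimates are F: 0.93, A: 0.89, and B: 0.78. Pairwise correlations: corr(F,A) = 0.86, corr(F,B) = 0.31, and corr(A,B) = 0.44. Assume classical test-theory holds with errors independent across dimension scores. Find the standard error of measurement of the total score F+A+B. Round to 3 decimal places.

12.340

Var(total) = 865.36 + 465.934 = 1331.29.
True-score variance = 713.089 + 465.934 = 1179.02, so reliability = 0.8856.
Error variance = 1331.29 − 1179.02 = 152.271; SEM = √152.271 = 12.340.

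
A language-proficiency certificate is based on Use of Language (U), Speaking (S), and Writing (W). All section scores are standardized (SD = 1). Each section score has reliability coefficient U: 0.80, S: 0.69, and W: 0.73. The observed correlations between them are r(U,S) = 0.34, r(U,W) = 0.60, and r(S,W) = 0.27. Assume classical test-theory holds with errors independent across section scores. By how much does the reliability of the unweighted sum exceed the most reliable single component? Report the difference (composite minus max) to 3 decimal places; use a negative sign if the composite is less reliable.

Var(sum) = 3 + 2.42 = 5.42; true-score variance = 2.22 + 2.42 = 4.64; composite reliability = 0.8561.
Max component reliability = 0.8000.
Difference = 0.8561 − 0.8000 = 0.056.

0.056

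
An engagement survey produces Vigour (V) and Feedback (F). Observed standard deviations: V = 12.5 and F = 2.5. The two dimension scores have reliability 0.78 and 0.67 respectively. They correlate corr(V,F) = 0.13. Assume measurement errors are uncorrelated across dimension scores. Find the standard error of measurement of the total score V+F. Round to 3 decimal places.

Var(total) = 162.5 + 8.125 = 170.625.
True-score variance = 126.062 + 8.125 = 134.188, so reliability = 0.7864.
Error variance = 170.625 − 134.188 = 36.4375; SEM = √36.4375 = 6.036.

6.036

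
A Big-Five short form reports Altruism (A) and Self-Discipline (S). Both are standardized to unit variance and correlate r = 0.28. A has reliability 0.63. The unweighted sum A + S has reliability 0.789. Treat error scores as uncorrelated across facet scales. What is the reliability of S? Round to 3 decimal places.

0.830

Var(A+S) = 2 + 2·0.28 = 2.560.
True-score variance = ρ_A + ρ_S + 2·0.28, so 0.789 = (0.63 + ρ_S + 0.56) / 2.560.
ρ_S = 0.789·2.560 − 0.63 − 0.56 = 0.830.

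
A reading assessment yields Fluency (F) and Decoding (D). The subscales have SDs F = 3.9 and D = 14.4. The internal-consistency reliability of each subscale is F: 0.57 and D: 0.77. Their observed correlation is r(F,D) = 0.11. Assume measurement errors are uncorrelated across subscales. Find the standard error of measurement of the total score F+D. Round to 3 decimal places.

7.364

Var(total) = 222.57 + 12.3552 = 234.925.
True-score variance = 168.337 + 12.3552 = 180.692, so reliability = 0.7691.
Error variance = 234.925 − 180.692 = 54.2331; SEM = √54.2331 = 7.364.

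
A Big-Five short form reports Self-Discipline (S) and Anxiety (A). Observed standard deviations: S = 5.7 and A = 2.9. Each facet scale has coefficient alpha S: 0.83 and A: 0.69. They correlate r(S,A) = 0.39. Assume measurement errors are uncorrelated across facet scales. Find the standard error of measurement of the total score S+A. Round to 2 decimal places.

Var(total) = 40.9 + 12.8934 = 53.7934.
True-score variance = 32.7696 + 12.8934 = 45.663, so reliability = 0.8489.
Error variance = 53.7934 − 45.663 = 8.1304; SEM = √8.1304 = 2.85.

2.85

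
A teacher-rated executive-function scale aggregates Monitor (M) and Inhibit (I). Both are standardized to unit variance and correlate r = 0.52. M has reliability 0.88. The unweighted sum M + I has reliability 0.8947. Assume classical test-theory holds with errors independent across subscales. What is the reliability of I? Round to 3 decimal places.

0.800

Var(M+I) = 2 + 2·0.52 = 3.040.
True-score variance = ρ_M + ρ_I + 2·0.52, so 0.8947 = (0.88 + ρ_I + 1.04) / 3.040.
ρ_I = 0.8947·3.040 − 0.88 − 1.04 = 0.800.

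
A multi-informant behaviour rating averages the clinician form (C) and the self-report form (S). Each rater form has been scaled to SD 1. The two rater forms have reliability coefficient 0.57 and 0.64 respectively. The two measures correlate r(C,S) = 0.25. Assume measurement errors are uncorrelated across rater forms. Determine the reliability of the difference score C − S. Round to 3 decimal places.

0.473

Var(C−S) = 1 + 1 − 2·0.25 = 2 − 0.5 = 1.5.
Under uncorrelated errors the observed covariances equal the true-score covariances, so only the own-variance terms attenuate.
True-score variance = [0.57 + 0.64] − 0.5 = 1.21 − 0.5 = 0.71.
Reliability = 0.71 / 1.5 = 0.473.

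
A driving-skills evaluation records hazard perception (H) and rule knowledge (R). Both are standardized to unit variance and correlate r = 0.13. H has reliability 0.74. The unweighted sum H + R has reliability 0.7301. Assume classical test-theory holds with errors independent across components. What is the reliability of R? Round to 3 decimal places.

Var(H+R) = 2 + 2·0.13 = 2.260.
True-score variance = ρ_H + ρ_R + 2·0.13, so 0.7301 = (0.74 + ρ_R + 0.26) / 2.260.
ρ_R = 0.7301·2.260 − 0.74 − 0.26 = 0.650.

0.650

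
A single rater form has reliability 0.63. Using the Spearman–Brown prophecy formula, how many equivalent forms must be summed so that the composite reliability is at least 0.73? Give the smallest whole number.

2

k ≥ ρ*(1−ρ₁)/(ρ₁(1−ρ*)) = 0.73·0.37 / (0.63·0.27) = 1.588.
Smallest integer k = 2.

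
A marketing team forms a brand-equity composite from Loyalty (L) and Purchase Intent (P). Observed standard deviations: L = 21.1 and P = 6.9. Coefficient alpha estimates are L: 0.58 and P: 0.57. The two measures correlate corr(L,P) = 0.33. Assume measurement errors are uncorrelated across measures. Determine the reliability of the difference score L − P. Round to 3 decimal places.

0.477

Var(L−P) = 21.1² + 6.9² − 2·21.1·6.9·0.33 = 492.82 − 96.0894 = 396.731.
With uncorrelated errors the cross-covariances are all true-score covariance, so they carry over unchanged; only the diagonal terms shrink to ρᵢσᵢ².
True-score variance = [21.1²·0.58 + 6.9²·0.57] − 96.0894 = 285.36 − 96.0894 = 189.27.
Reliability = 189.27 / 396.731 = 0.477.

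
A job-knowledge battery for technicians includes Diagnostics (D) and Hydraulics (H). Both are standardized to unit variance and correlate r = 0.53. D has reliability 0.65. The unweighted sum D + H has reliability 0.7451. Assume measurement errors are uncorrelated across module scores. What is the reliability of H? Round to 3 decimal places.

0.570

Var(D+H) = 2 + 2·0.53 = 3.060.
True-score variance = ρ_D + ρ_H + 2·0.53, so 0.7451 = (0.65 + ρ_H + 1.06) / 3.060.
ρ_H = 0.7451·3.060 − 0.65 − 1.06 = 0.570.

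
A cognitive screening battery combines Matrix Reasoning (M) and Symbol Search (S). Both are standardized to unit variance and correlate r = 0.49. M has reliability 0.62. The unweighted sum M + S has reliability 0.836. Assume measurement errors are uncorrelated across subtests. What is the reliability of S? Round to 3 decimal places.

0.891

Var(M+S) = 2 + 2·0.49 = 2.980.
True-score variance = ρ_M + ρ_S + 2·0.49, so 0.836 = (0.62 + ρ_S + 0.98) / 2.980.
ρ_S = 0.836·2.980 − 0.62 − 0.98 = 0.891.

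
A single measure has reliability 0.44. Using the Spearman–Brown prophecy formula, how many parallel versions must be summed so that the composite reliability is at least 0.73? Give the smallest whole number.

4

k ≥ ρ*(1−ρ₁)/(ρ₁(1−ρ*)) = 0.73·0.56 / (0.44·0.27) = 3.441.
Smallest integer k = 4.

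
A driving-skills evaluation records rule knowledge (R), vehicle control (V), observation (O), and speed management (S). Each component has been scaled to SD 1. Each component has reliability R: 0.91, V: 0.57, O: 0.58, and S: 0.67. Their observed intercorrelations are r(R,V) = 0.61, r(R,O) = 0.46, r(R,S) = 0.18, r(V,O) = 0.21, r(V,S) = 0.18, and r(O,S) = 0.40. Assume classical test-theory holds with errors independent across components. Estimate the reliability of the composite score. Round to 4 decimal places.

0.8428

Var(R+V+O+S) = 4 + 2·[0.61 + 0.46 + 0.18 + 0.21 + 0.18 + 0.40] = 4 + 4.08 = 8.08.
Under uncorrelated errors the observed covariances equal the true-score covariances, so only the own-variance terms attenuate.
True-score variance = [0.91 + 0.57 + 0.58 + 0.67] + 4.08 = 2.73 + 4.08 = 6.81.
Reliability = 6.81 / 8.08 = 0.8428.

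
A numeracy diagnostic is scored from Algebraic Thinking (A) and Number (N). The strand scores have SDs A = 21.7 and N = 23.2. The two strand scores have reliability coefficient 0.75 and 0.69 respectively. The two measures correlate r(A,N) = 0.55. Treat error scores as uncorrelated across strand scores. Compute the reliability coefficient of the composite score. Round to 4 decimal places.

Var(A+N) = 21.7² + 23.2² + 2·[21.7·23.2·0.55] = 1009.13 + 553.784 = 1562.91.
With uncorrelated errors the cross-covariances are all true-score covariance, so they carry over unchanged; only the diagonal terms shrink to ρᵢσᵢ².
True-score variance = [21.7²·0.75 + 23.2²·0.69] + 553.784 = 724.553 + 553.784 = 1278.34.
Reliability = 1278.34 / 1562.91 = 0.8179.

0.8179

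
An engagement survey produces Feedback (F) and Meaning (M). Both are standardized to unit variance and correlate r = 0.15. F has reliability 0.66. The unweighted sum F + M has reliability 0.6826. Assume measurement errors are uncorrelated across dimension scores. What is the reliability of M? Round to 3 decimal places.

0.610

Var(F+M) = 2 + 2·0.15 = 2.300.
True-score variance = ρ_F + ρ_M + 2·0.15, so 0.6826 = (0.66 + ρ_M + 0.30) / 2.300.
ρ_M = 0.6826·2.300 − 0.66 − 0.30 = 0.610.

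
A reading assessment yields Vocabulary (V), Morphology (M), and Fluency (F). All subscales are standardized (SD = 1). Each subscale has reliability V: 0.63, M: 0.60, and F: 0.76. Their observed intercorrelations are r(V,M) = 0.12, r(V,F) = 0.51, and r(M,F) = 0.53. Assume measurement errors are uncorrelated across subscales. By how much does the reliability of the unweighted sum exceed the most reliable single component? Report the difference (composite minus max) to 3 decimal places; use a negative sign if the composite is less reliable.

Var(sum) = 3 + 2.32 = 5.32; true-score variance = 1.99 + 2.32 = 4.31; composite reliability = 0.8102.
Max component reliability = 0.7600.
Difference = 0.8102 − 0.7600 = 0.050.

0.050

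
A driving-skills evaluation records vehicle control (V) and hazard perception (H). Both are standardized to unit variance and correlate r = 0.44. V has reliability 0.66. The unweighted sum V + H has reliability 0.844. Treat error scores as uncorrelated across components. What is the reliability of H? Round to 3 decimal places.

Var(V+H) = 2 + 2·0.44 = 2.880.
True-score variance = ρ_V + ρ_H + 2·0.44, so 0.844 = (0.66 + ρ_H + 0.88) / 2.880.
ρ_H = 0.844·2.880 − 0.66 − 0.88 = 0.891.

0.891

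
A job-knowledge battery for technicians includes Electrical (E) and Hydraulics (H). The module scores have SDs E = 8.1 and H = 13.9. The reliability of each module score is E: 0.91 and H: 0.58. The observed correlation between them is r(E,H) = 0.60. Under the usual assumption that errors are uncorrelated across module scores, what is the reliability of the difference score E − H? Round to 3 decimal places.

Var(E−H) = 8.1² + 13.9² − 2·8.1·13.9·0.60 = 258.82 − 135.108 = 123.712.
With uncorrelated errors the cross-covariances are all true-score covariance, so they carry over unchanged; only the diagonal terms shrink to ρᵢσᵢ².
True-score variance = [8.1²·0.91 + 13.9²·0.58] − 135.108 = 171.767 − 135.108 = 36.6589.
Reliability = 36.6589 / 123.712 = 0.296.

0.296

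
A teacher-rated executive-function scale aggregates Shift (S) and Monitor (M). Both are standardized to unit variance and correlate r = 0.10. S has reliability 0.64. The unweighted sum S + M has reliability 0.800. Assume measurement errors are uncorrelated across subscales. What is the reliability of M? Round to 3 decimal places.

Var(S+M) = 2 + 2·0.10 = 2.200.
True-score variance = ρ_S + ρ_M + 2·0.10, so 0.800 = (0.64 + ρ_M + 0.20) / 2.200.
ρ_M = 0.800·2.200 − 0.64 − 0.20 = 0.920.

0.920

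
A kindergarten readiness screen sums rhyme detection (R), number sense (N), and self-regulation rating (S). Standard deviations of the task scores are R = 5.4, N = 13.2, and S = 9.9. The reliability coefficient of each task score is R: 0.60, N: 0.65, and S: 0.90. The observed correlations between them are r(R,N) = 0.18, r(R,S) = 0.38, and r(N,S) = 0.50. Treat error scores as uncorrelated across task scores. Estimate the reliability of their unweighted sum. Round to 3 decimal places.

0.835

Var(R+N+S) = 5.4² + 13.2² + 9.9² + 2·[5.4·13.2·0.18 + 5.4·9.9·0.38 + 13.2·9.9·0.50] = 301.41 + 196.97 = 498.38.
Because errors are independent across components, Cov(Tᵢ,Tⱼ) = Cov(Xᵢ,Xⱼ); the off-diagonal part of the true-score variance is the same as above.
True-score variance = [5.4²·0.60 + 13.2²·0.65 + 9.9²·0.90] + 196.97 = 218.961 + 196.97 = 415.931.
Reliability = 415.931 / 498.38 = 0.835.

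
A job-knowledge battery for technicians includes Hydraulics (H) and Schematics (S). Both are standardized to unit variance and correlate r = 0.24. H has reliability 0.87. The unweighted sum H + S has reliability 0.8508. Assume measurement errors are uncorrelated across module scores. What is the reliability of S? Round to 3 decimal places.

0.760

Var(H+S) = 2 + 2·0.24 = 2.480.
True-score variance = ρ_H + ρ_S + 2·0.24, so 0.8508 = (0.87 + ρ_S + 0.48) / 2.480.
ρ_S = 0.8508·2.480 − 0.87 − 0.48 = 0.760.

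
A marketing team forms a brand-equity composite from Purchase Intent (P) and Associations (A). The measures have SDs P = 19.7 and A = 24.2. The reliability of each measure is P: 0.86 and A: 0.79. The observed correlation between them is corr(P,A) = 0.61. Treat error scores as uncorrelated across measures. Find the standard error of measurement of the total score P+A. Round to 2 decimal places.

13.32

Var(total) = 973.73 + 581.623 = 1555.35.
True-score variance = 796.413 + 581.623 = 1378.04, so reliability = 0.8860.
Error variance = 1555.35 − 1378.04 = 177.317; SEM = √177.317 = 13.32.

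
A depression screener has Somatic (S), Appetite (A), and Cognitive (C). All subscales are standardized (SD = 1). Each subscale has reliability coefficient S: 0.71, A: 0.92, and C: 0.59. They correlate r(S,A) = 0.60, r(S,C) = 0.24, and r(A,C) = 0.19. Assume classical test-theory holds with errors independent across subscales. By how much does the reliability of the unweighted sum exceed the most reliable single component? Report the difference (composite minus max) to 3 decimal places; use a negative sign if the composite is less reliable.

-0.074

Var(sum) = 3 + 2.06 = 5.06; true-score variance = 2.22 + 2.06 = 4.28; composite reliability = 0.8458.
Max component reliability = 0.9200.
Difference = 0.8458 − 0.9200 = -0.074.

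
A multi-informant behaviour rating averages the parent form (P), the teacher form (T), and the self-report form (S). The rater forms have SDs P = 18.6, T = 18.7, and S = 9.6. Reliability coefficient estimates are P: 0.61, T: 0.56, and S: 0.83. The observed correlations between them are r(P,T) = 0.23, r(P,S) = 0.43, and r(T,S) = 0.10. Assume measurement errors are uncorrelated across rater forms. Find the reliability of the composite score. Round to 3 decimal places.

0.732

Var(P+T+S) = 18.6² + 18.7² + 9.6² + 2·[18.6·18.7·0.23 + 18.6·9.6·0.43 + 18.7·9.6·0.10] = 787.81 + 349.463 = 1137.27.
With uncorrelated errors the cross-covariances are all true-score covariance, so they carry over unchanged; only the diagonal terms shrink to ρᵢσᵢ².
True-score variance = [18.6²·0.61 + 18.7²·0.56 + 9.6²·0.83] + 349.463 = 483.355 + 349.463 = 832.818.
Reliability = 832.818 / 1137.27 = 0.732.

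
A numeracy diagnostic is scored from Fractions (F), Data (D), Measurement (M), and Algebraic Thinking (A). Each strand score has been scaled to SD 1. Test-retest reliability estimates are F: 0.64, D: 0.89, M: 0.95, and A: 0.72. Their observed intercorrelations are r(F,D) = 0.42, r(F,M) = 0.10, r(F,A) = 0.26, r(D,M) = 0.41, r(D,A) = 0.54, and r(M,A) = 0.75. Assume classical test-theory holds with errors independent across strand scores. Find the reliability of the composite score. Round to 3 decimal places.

0.911

Var(F+D+M+A) = 4 + 2·[0.42 + 0.10 + 0.26 + 0.41 + 0.54 + 0.75] = 4 + 4.96 = 8.96.
Under uncorrelated errors the observed covariances equal the true-score covariances, so only the own-variance terms attenuate.
True-score variance = [0.64 + 0.89 + 0.95 + 0.72] + 4.96 = 3.2 + 4.96 = 8.16.
Reliability = 8.16 / 8.96 = 0.911.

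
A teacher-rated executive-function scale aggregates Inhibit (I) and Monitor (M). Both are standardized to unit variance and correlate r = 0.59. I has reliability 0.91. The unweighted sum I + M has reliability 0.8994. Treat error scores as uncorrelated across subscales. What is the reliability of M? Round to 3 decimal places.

0.770

Var(I+M) = 2 + 2·0.59 = 3.180.
True-score variance = ρ_I + ρ_M + 2·0.59, so 0.8994 = (0.91 + ρ_M + 1.18) / 3.180.
ρ_M = 0.8994·3.180 − 0.91 − 1.18 = 0.770.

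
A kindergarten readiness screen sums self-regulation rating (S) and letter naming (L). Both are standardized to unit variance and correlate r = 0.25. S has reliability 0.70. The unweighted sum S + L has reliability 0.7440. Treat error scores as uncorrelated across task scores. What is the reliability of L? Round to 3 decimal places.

0.660

Var(S+L) = 2 + 2·0.25 = 2.500.
True-score variance = ρ_S + ρ_L + 2·0.25, so 0.7440 = (0.70 + ρ_L + 0.50) / 2.500.
ρ_L = 0.7440·2.500 − 0.70 − 0.50 = 0.660.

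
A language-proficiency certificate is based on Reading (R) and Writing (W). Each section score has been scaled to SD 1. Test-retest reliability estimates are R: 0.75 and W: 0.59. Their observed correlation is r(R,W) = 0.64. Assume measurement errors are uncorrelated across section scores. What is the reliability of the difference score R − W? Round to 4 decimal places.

0.0833

Var(R−W) = 1 + 1 − 2·0.64 = 2 − 1.28 = 0.72.
Under uncorrelated errors the observed covariances equal the true-score covariances, so only the own-variance terms attenuate.
True-score variance = [0.75 + 0.59] − 1.28 = 1.34 − 1.28 = 0.06.
Reliability = 0.06 / 0.72 = 0.0833.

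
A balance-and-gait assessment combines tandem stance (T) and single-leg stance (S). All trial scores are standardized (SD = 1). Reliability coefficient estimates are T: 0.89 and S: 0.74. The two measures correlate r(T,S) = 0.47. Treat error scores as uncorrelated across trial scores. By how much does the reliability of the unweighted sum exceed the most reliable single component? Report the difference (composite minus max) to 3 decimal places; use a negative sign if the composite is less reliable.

Var(sum) = 2 + 0.94 = 2.94; true-score variance = 1.63 + 0.94 = 2.57; composite reliability = 0.8741.
Max component reliability = 0.8900.
Difference = 0.8741 − 0.8900 = -0.016.

-0.016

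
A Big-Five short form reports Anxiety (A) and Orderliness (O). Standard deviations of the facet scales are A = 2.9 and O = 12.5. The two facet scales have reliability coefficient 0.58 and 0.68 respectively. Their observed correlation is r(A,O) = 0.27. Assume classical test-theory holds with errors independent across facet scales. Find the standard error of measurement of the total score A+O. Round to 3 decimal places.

7.317

Var(total) = 164.66 + 19.575 = 184.235.
True-score variance = 111.128 + 19.575 = 130.703, so reliability = 0.7094.
Error variance = 184.235 − 130.703 = 53.5322; SEM = √53.5322 = 7.317.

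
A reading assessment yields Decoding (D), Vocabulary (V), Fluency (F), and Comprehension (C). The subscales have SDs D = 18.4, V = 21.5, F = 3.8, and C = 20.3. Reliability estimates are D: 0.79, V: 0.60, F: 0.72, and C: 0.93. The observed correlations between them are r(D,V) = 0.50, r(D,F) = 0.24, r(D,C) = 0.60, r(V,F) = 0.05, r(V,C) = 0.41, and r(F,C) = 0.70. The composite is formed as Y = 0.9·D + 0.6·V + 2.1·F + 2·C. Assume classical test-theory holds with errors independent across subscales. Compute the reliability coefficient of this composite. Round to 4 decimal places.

Var(Y) = 0.9²·18.4² + 0.6²·21.5² + 2.1²·3.8² + 2²·20.3² + 2·[0.54·18.4·21.5·0.50 + 1.89·18.4·3.8·0.24 + 1.8·18.4·20.3·0.60 + 1.26·21.5·3.8·0.05 + 1.2·21.5·20.3·0.41 + 4.2·3.8·20.3·0.70] = 2152.68 + 1977.2 = 4129.89.
Under uncorrelated errors the observed covariances equal the true-score covariances, so only the own-variance terms attenuate.
True-score variance = [0.9²·18.4²·0.79 + 0.6²·21.5²·0.60 + 2.1²·3.8²·0.72 + 2²·20.3²·0.93] + 1977.2 = 1895.32 + 1977.2 = 3872.52.
Reliability = 3872.52 / 4129.89 = 0.9377.

0.9377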